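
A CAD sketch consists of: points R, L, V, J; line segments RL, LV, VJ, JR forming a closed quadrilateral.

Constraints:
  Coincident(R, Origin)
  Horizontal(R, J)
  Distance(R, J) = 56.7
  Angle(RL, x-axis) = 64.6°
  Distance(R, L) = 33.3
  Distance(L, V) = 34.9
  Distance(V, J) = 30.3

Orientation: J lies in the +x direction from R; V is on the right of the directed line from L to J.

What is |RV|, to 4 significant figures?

26.64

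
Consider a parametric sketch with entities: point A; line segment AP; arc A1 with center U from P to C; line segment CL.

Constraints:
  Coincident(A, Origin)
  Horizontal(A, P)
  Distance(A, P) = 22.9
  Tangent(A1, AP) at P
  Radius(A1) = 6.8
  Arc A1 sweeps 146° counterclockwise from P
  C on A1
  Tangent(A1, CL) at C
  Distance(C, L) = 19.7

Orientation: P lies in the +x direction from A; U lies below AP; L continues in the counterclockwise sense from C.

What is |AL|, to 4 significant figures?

42.49

On A1, P sits at bearing 90° from U; a 146° counterclockwise sweep puts C at bearing 236°, so C = U + 6.8·(cos 236°, sin 236°) = (19.10, -12.44). A1 meets CL tangentially, so UC is at right angles to CL, so CL runs along (−sin 236°, cos 236°); with |CL| = 19.7, L = (35.43, -23.45). Then |AL| = |L − A| = 42.49.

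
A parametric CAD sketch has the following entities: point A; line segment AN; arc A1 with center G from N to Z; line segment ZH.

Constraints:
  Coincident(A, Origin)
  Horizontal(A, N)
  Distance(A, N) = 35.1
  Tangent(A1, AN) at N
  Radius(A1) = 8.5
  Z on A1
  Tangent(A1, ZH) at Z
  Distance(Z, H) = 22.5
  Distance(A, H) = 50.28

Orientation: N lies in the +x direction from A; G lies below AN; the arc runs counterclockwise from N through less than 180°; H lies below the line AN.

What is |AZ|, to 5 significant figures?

30.395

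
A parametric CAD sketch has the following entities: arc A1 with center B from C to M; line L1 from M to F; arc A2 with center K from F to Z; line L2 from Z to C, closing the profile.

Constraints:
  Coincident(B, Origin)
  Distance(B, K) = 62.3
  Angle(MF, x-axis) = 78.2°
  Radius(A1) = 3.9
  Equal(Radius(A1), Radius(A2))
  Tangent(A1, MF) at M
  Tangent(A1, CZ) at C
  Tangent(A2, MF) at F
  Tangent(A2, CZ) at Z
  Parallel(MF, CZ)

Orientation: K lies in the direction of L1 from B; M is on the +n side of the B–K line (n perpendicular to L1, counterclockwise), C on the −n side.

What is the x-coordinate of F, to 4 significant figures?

8.923

The slot axis is L1's direction at 78.2°, so u = (cos 78.2°, sin 78.2°) = (0.2045, 0.9789) and n = (−sin 78.2°, cos 78.2°) = (-0.9789, 0.2045). B is at the origin and K lies 62.3 along u from B, so K = 62.3·u = (12.74, 60.98). Tangency of A1 to both parallel lines with radius 3.9 puts M and C at B ± 3.9·n: M = (-3.818, 0.7975), C = (3.818, -0.7975). Equal radii place F and Z the same way about K: F = K + 3.9·n = (8.923, 61.78), Z = K − 3.9·n = (16.56, 60.19). So F.x = 8.923.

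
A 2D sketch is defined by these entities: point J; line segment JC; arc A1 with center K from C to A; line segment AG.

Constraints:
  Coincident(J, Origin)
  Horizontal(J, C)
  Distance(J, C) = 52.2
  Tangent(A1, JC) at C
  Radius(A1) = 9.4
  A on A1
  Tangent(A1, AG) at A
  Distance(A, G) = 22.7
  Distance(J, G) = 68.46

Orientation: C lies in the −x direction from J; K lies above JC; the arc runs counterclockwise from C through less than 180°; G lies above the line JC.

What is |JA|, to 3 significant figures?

47.8

J is at the origin; J and C share the same y with |JC| = 52.2 and C on the −x side, so C = (-52.2, 0.00). The tangent condition forces KC to be normal to JC, so K = C + (0, 9.4) = (-52.2, 9.40). Since KA ⟂ AG (tangency), |KG| = √(9.4² + 22.7²) = 24.6 regardless of where A sits on A1. So G lies on both circle(J, 68.46) and circle(K, 24.6); the above-JC intersection is G = (-60.2, 32.6). A is the foot of the tangent from G: A = (-45.2, 15.6).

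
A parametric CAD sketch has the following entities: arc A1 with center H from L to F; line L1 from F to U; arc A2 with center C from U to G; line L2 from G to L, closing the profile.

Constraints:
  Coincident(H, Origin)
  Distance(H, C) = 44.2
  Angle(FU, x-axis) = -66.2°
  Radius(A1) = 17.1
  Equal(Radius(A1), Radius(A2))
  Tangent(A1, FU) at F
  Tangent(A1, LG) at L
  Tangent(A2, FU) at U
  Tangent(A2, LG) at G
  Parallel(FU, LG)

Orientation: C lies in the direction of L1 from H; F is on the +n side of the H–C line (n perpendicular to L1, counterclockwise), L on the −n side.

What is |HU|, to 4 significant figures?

47.39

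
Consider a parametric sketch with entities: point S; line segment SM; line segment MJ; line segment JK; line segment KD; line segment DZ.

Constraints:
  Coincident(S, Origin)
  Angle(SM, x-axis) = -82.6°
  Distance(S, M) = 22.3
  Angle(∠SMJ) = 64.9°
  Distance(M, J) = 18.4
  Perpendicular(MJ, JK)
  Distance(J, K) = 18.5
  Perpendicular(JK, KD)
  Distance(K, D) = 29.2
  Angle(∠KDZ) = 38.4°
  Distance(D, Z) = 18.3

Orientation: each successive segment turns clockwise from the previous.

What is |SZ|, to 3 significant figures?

14.3

S is at the origin; SM runs at -82.6° with length 22.3, so M = (2.87, -22.1). ∠SMJ = 64.9° gives MJ at 162° from the x-axis; with |MJ| = 18.4, J = (-14.7, -16.5). MJ is perpendicular to JK, so JK runs at 72.3°; with |JK| = 18.5, K = (-9.03, 1.10). JK ⟂ KD, so KD runs at -17.7°; with |KD| = 29.2, D = (18.8, -7.77). ∠KDZ = 38.4° gives DZ at -159° from the x-axis; with |DZ| = 18.3, Z = (1.67, -14.2). Then |SZ| = |Z − S| = 14.3.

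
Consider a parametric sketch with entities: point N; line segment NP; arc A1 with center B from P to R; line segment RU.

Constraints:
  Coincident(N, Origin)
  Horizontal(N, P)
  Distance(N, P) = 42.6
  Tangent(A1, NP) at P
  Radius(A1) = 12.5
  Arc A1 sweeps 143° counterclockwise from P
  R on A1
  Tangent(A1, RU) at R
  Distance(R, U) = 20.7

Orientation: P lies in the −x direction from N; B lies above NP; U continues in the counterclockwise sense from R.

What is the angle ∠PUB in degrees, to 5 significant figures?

7.4155°

On A1, P sits at bearing -90° from B; a 143° counterclockwise sweep puts R at bearing 53°, so R = B + 12.5·(cos 53°, sin 53°) = (-35.077, 22.483). The tangent condition forces BR to be normal to RU, so RU runs along (−sin 53°, cos 53°); with |RU| = 20.7, U = (-51.609, 34.941). Then cos ∠PUB = UP·UB / (|UP||UB|), giving 7.4155°.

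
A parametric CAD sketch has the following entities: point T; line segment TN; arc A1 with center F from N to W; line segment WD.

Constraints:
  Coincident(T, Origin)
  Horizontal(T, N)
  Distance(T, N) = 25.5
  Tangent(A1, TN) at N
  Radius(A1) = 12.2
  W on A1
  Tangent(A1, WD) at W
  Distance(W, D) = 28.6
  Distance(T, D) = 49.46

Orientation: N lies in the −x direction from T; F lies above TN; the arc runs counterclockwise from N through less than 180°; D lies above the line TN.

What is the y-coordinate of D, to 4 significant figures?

43.26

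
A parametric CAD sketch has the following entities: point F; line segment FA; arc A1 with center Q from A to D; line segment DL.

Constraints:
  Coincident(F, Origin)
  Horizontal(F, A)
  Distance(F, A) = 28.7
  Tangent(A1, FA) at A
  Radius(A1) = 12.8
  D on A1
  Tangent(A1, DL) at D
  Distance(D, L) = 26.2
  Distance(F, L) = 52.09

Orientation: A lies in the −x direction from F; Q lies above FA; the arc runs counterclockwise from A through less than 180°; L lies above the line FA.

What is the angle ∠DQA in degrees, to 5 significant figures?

120.54°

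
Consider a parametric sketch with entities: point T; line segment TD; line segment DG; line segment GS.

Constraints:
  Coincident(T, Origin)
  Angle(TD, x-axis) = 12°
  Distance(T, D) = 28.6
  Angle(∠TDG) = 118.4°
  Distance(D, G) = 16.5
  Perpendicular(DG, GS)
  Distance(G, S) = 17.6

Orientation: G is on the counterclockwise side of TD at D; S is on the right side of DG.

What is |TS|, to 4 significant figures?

52.29

T is at the origin; TD runs at 12.0° with length 28.6, so D = 28.6·(cos 12.0°, sin 12.0°) = (27.98, 5.946). ∠TDG = 118.4°, so DG runs at 12.0° + (180° − 118.4°) = 73.60° from the x-axis; with |DG| = 16.5, G = D + 16.5·(cos 73.60°, sin 73.60°) = (32.63, 21.77). DG ⟂ GS; with |GS| = 17.6 on the right of DG, S = G + 17.6·(0.9593, -0.2823) = (49.52, 16.81). Then |TS| = |S − T| = 52.29.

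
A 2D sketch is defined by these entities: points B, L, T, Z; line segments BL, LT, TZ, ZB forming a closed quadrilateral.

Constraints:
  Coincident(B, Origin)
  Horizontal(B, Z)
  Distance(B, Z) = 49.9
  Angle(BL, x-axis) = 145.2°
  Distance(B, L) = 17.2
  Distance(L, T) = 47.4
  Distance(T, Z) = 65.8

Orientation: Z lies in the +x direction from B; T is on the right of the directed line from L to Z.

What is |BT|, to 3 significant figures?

37.0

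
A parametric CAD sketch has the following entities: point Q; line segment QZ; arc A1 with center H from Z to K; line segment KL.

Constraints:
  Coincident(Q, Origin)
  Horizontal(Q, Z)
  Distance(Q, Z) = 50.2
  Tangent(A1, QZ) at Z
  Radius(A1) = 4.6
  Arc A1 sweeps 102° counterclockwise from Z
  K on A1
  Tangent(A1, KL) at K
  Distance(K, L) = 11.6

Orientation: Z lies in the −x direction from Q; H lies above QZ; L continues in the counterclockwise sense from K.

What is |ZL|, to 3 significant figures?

17.0

Q is at the origin; Q and Z share the same y with |QZ| = 50.2 and Z on the −x side, so Z = (-50.2, 0.00). The tangent condition forces HZ to be normal to QZ, so H = Z + (0, 4.6) = (-50.2, 4.60). On A1, Z sits at bearing -90° from H; a 102° counterclockwise sweep puts K at bearing 12°, so K = H + 4.6·(cos 12°, sin 12°) = (-45.7, 5.56). The tangent condition forces HK to be normal to KL, so KL runs along (−sin 12°, cos 12°); with |KL| = 11.6, L = (-48.1, 16.9). Then |ZL| = |L − Z| = 17.0.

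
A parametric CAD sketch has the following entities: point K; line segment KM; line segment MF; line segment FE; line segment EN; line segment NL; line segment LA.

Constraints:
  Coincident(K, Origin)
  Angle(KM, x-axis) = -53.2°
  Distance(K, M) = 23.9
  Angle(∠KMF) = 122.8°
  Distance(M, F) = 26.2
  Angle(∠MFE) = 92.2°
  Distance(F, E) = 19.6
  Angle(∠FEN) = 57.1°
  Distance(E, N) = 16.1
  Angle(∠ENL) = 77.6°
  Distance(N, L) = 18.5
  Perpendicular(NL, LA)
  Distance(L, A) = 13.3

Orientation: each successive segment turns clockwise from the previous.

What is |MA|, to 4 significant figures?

36.13

K is at the origin; KM runs at -53.2° with length 23.9, so M = (14.32, -19.14). ∠KMF = 122.8° gives MF at -110.4° from the x-axis; with |MF| = 26.2, F = (5.184, -43.69). ∠MFE = 92.2° gives FE at 161.8° from the x-axis; with |FE| = 19.6, E = (-13.44, -37.57). ∠FEN = 57.1° gives EN at 38.90° from the x-axis; with |EN| = 16.1, N = (-0.9057, -27.46). ∠ENL = 77.6° gives NL at -63.50° from the x-axis; with |NL| = 18.5, L = (7.349, -44.02). The perpendicularity gives LA at right angles to NL, so LA runs at -153.5°; with |LA| = 13.3, A = (-4.554, -49.95). Then |MA| = |A − M| = 36.13.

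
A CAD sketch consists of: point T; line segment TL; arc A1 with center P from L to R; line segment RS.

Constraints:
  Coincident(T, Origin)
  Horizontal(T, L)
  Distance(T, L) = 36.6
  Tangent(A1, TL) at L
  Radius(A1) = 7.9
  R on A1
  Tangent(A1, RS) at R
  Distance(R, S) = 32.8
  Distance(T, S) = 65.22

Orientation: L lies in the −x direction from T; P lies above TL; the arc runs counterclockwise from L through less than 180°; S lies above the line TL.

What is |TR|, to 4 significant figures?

33.70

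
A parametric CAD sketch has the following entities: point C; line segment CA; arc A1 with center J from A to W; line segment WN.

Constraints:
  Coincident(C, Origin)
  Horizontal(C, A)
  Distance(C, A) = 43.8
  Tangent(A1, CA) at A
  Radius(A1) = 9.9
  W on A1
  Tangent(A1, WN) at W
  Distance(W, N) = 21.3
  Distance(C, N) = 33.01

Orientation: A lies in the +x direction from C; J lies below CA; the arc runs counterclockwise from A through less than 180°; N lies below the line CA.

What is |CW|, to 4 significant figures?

35.73

C is at the origin; CA is horizontal with |CA| = 43.8 and A on the +x side, so A = (43.80, 0.000). Since A1 is tangent to CA there, JA ⟂ CA, so J = A + (0, -9.9) = (43.80, -9.900). Since JW ⟂ WN (tangency), |JN| = √(9.9² + 21.3²) = 23.49 regardless of where W sits on A1. So N lies on both circle(C, 33.01) and circle(J, 23.49); the below-CA intersection is N = (24.05, -22.61). W is the foot of the tangent from N: W = (35.43, -4.609).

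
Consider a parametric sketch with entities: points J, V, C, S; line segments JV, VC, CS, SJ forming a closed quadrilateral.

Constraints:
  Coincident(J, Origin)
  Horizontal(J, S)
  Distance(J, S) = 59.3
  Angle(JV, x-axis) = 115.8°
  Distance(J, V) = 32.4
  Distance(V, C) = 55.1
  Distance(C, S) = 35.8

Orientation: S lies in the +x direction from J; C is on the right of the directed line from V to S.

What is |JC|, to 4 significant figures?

26.72

J is at the origin; JS is horizontal with |JS| = 59.3 and S in +x, so S = (59.3, 0). JV runs at 115.8° with |JV| = 32.4, so V = (-14.10, 29.17). C is determined by |VC| = 55.1 and |CS| = 35.8 together: it lies at the intersection of circle(V, 55.1) and circle(S, 35.8). With |VS| = 78.99, the foot of the radical line on VS is 50.60 from V and the perpendicular offset is √(55.1² − 50.60²) = 21.81. Taking the right-of-VS solution: C = (24.86, -9.787).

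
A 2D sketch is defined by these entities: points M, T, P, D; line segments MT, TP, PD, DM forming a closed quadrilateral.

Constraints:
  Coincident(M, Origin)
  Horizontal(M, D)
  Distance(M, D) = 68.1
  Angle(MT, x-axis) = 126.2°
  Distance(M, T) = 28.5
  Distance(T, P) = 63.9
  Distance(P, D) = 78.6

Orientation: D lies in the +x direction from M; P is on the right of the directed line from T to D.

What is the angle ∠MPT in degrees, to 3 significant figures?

15.4°

M is at the origin; MD is horizontal with |MD| = 68.1 and D in +x, so D = (68.1, 0). MT runs at 126.2° with |MT| = 28.5, so T = (-16.8, 23.0). P is determined by |TP| = 63.9 and |PD| = 78.6 together: it lies at the intersection of circle(T, 63.9) and circle(D, 78.6). With |TD| = 88.0, the foot of the radical line on TD is 32.1 from T and the perpendicular offset is √(63.9² − 32.1²) = 55.3. Taking the right-of-TD solution: P = (-0.298, -38.7).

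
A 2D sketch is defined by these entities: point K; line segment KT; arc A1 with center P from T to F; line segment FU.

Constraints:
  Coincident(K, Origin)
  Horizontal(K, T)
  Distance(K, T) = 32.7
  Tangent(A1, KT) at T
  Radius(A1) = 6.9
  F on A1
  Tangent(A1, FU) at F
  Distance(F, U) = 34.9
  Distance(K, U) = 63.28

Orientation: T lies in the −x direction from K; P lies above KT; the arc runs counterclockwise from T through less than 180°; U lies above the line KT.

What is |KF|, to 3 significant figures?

29.9

K is at the origin; KT is horizontal with |KT| = 32.7 and T on the −x side, so T = (-32.7, 0.00). Since A1 is tangent to KT there, PT ⟂ KT, so P = T + (0, 6.9) = (-32.7, 6.90). Since PF ⟂ FU (tangency), |PU| = √(6.9² + 34.9²) = 35.6 regardless of where F sits on A1. So U lies on both circle(K, 63.28) and circle(P, 35.6); the above-KT intersection is U = (-51.1, 37.4). F is the foot of the tangent from U: F = (-27.6, 11.5).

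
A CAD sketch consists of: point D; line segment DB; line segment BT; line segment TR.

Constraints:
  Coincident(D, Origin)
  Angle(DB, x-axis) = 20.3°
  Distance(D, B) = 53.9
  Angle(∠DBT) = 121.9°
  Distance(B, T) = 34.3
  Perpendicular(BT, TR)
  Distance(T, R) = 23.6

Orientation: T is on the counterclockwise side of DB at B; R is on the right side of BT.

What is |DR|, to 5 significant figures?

93.554

D is at the origin; DB runs at 20.3° with length 53.9, so B = 53.9·(cos 20.3°, sin 20.3°) = (50.552, 18.700). ∠DBT = 121.9°, so BT runs at 20.3° + (180° − 121.9°) = 78.400° from the x-axis; with |BT| = 34.3, T = B + 34.3·(cos 78.400°, sin 78.400°) = (57.449, 52.299). BT is perpendicular to TR; with |TR| = 23.6 on the right of BT, R = T + 23.6·(0.97958, -0.20108) = (80.567, 47.554). Then |DR| = |R − D| = 93.554.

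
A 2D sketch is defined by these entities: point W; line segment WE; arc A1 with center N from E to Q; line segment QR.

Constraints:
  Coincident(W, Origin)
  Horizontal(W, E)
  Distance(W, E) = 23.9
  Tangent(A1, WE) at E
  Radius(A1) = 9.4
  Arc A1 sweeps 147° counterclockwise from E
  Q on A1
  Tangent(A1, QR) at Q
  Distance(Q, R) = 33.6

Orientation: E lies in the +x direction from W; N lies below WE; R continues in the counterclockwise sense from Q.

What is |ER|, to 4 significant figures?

42.40

W is at the origin; WE is horizontal with |WE| = 23.9 and E on the +x side, so E = (23.90, 0.000). Since A1 is tangent to WE there, NE ⟂ WE, so N = E + (0, -9.4) = (23.90, -9.400). On A1, E sits at bearing 90° from N; a 147° counterclockwise sweep puts Q at bearing 237°, so Q = N + 9.4·(cos 237°, sin 237°) = (18.78, -17.28). Tangency of A1 to QR means the radius NQ is perpendicular to QR, so QR runs along (−sin 237°, cos 237°); with |QR| = 33.6, R = (46.96, -35.58). Then |ER| = |R − E| = 42.40.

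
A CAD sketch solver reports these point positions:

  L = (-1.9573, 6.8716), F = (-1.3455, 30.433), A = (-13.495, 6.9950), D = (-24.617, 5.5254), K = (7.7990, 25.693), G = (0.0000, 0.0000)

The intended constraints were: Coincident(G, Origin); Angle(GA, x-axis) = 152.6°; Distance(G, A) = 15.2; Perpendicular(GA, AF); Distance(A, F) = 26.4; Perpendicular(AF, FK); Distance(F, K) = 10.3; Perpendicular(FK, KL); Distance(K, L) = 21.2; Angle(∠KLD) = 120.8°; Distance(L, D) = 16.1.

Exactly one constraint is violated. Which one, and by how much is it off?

Distance(L, D) = 16.1 — off by 6.60.

G = (0.00, 0.00) ✓; GA at 152.6° ✓; |GA| = 15.20 ✓; ∠(GA, AF) = 90.00° ✓; |AF| = 26.40 ✓; ∠(AF, FK) = 90.00° ✓; |FK| = 10.30 ✓; ∠(FK, KL) = 90.00° ✓; |KL| = 21.20 ✓; ∠KLD = 120.8° ✓; |LD| = 22.70 ✗.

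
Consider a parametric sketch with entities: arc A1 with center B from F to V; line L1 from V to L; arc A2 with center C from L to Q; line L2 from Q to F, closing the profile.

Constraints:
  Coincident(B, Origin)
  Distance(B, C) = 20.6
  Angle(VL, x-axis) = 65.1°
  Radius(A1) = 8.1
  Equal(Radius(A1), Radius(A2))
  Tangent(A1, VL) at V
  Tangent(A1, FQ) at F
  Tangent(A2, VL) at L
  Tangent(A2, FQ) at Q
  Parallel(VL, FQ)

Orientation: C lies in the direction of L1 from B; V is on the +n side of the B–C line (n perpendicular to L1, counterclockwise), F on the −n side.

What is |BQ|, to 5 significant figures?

22.135

The slot axis is L1's direction at 65.1°, so u = (cos 65.1°, sin 65.1°) = (0.42104, 0.90704) and n = (−sin 65.1°, cos 65.1°) = (-0.90704, 0.42104). B is at the origin and C lies 20.6 along u from B, so C = 20.6·u = (8.6733, 18.685). Tangency of A1 to both parallel lines with radius 8.1 puts V and F at B ± 8.1·n: V = (-7.3471, 3.4104), F = (7.3471, -3.4104). Equal radii place L and Q the same way about C: L = C + 8.1·n = (1.3263, 22.095), Q = C − 8.1·n = (16.020, 15.275). Then |BQ| = |Q − B| = 22.135.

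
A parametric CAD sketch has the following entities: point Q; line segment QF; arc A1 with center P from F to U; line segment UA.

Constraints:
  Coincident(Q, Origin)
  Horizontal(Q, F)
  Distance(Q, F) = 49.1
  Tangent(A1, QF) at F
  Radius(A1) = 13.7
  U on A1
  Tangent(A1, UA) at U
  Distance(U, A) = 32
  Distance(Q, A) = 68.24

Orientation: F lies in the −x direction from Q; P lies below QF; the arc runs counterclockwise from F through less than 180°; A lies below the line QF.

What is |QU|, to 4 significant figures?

64.53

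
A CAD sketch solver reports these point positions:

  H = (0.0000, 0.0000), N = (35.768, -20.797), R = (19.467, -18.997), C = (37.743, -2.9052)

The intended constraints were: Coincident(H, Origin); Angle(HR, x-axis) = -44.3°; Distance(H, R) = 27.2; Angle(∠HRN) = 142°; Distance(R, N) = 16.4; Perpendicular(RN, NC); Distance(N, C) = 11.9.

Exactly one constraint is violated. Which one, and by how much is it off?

Distance(N, C) = 11.9 — off by 6.10.

H = (0.00, 0.00) ✓; HR at -44.30° ✓; |HR| = 27.20 ✓; ∠HRN = 142.0° ✓; |RN| = 16.40 ✓; ∠(RN, NC) = 90.00° ✓; |NC| = 18.00 ✗.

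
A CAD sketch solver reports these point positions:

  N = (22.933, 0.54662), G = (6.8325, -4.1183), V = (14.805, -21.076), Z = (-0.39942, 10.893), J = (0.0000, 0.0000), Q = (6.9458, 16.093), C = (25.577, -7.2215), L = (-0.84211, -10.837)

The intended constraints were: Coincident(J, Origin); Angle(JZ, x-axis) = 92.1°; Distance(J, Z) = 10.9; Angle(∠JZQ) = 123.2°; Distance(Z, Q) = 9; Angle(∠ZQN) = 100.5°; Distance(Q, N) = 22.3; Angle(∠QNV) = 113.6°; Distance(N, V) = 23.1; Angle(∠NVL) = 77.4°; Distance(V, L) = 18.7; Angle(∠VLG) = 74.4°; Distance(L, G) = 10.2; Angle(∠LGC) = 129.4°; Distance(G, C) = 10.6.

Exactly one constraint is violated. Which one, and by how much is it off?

Distance(G, C) = 10.6 — off by 8.40.

J = (0.00, 0.00) ✓; JZ at 92.10° ✓; |JZ| = 10.90 ✓; ∠JZQ = 123.2° ✓; |ZQ| = 9.000 ✓; ∠ZQN = 100.5° ✓; |QN| = 22.30 ✓; ∠QNV = 113.6° ✓; |NV| = 23.10 ✓; ∠NVL = 77.40° ✓; |VL| = 18.70 ✓; ∠VLG = 74.40° ✓; |LG| = 10.20 ✓; ∠LGC = 129.4° ✓; |GC| = 19.00 ✗.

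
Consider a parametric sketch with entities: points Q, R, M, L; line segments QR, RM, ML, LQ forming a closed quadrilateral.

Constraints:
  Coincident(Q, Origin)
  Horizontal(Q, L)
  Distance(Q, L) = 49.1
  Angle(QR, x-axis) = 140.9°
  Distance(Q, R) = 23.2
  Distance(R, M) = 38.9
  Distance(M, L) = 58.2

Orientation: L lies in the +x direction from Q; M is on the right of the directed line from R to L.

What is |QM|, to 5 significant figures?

22.477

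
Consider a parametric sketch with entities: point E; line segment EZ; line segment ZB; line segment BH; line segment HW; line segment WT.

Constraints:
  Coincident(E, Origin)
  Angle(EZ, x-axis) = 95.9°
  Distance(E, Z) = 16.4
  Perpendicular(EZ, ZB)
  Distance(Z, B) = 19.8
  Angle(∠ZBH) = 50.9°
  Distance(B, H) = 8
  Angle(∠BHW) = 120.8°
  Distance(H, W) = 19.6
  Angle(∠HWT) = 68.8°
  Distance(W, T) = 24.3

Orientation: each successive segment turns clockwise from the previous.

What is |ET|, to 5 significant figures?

34.947

∠BHW = 120.8° gives HW at 177.60° from the x-axis; with |HW| = 19.6, W = (-5.9540, 12.475). ∠HWT = 68.8° gives WT at 66.400° from the x-axis; with |WT| = 24.3, T = (3.7745, 34.743). Then |ET| = |T − E| = 34.947.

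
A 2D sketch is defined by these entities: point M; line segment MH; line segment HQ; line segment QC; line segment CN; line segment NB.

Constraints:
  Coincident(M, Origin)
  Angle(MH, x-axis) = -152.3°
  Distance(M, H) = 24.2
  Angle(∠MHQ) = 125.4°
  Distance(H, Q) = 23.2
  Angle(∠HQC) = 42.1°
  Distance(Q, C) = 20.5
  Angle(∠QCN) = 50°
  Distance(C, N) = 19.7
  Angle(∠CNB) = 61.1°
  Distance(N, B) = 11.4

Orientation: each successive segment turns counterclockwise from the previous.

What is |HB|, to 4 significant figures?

17.46

M is at the origin; MH runs at -152.3° with length 24.2, so H = (-21.43, -11.25). ∠MHQ = 125.4° gives HQ at -97.70° from the x-axis; with |HQ| = 23.2, Q = (-24.54, -34.24). ∠HQC = 42.1° gives QC at 40.20° from the x-axis; with |QC| = 20.5, C = (-8.877, -21.01). ∠QCN = 50.0° gives CN at 170.2° from the x-axis; with |CN| = 19.7, N = (-28.29, -17.65). ∠CNB = 61.1° gives NB at -70.90° from the x-axis; with |NB| = 11.4, B = (-24.56, -28.43). Then |HB| = |B − H| = 17.46.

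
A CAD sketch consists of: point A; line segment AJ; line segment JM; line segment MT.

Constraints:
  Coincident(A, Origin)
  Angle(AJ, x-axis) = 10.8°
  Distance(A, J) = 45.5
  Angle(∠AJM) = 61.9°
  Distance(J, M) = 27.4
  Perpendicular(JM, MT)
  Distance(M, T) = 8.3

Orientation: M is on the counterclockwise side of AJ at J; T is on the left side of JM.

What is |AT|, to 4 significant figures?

32.39

∠AJM = 61.9°, so JM runs at 10.8° + (180° − 61.9°) = 128.9° from the x-axis; with |JM| = 27.4, M = J + 27.4·(cos 128.9°, sin 128.9°) = (27.49, 29.85). JM ⟂ MT; with |MT| = 8.3 on the left of JM, T = M + 8.3·(-0.7782, -0.6280) = (21.03, 24.64). Then |AT| = |T − A| = 32.39.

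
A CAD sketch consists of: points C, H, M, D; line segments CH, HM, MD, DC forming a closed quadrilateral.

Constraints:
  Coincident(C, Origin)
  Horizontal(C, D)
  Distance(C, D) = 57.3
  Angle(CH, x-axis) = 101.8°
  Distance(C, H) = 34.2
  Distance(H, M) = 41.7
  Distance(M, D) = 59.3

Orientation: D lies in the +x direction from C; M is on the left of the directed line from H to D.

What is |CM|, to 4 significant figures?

60.62

C is at the origin; CD is horizontal with |CD| = 57.3 and D in +x, so D = (57.3, 0). CH runs at 101.8° with |CH| = 34.2, so H = (-6.994, 33.48). M is determined by |HM| = 41.7 and |MD| = 59.3 together: it lies at the intersection of circle(H, 41.7) and circle(D, 59.3). With |HD| = 72.49, the foot of the radical line on HD is 23.98 from H and the perpendicular offset is √(41.7² − 23.98²) = 34.11. Taking the left-of-HD solution: M = (30.03, 52.66).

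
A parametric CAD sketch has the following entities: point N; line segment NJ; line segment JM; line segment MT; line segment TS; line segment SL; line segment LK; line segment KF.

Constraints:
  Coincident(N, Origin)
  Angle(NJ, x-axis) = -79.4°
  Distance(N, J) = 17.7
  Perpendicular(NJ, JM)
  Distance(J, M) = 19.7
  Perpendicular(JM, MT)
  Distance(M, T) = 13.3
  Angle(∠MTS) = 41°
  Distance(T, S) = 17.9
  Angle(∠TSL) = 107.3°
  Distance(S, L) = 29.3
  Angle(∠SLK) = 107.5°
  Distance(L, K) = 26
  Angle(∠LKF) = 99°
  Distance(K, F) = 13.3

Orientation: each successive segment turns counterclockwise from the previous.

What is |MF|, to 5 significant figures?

28.198

∠SLK = 107.5° gives LK at 24.800° from the x-axis; with |LK| = 26.0, K = (54.437, -26.906). ∠LKF = 99.0° gives KF at 105.80° from the x-axis; with |KF| = 13.3, F = (50.815, -14.108). Then |MF| = |F − M| = 28.198.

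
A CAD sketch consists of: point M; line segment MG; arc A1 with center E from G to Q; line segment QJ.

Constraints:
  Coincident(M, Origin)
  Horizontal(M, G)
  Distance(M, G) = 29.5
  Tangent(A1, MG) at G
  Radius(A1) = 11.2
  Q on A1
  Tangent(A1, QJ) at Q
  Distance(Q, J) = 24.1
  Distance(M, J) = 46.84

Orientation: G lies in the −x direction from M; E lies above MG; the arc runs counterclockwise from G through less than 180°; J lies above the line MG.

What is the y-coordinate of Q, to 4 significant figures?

15.25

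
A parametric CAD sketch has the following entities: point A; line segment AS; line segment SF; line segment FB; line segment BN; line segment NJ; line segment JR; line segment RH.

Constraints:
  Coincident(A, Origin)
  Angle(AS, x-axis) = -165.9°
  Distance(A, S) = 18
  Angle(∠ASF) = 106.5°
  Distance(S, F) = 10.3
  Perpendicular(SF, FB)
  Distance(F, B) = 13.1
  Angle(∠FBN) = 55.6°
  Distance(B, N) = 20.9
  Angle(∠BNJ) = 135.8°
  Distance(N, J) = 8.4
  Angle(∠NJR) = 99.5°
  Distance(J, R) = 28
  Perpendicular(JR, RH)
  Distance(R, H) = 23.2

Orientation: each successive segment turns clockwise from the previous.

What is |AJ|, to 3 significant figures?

24.5

A is at the origin; AS runs at -165.9° with length 18.0, so S = (-17.5, -4.39). ∠ASF = 106.5° gives SF at 121° from the x-axis; with |SF| = 10.3, F = (-22.7, 4.48). SF ⟂ FB, so FB runs at 30.6°; with |FB| = 13.1, B = (-11.4, 11.1). ∠FBN = 55.6° gives BN at -93.8° from the x-axis; with |BN| = 20.9, N = (-12.8, -9.71). ∠BNJ = 135.8° gives NJ at -138° from the x-axis; with |NJ| = 8.4, J = (-19.1, -15.3). Then |AJ| = |J − A| = 24.5.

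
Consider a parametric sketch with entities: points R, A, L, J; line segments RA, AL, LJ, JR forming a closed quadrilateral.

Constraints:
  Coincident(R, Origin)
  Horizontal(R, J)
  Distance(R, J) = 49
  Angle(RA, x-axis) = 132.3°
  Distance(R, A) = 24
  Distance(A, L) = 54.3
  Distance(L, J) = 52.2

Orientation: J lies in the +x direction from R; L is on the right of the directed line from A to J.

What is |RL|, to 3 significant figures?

32.1

R is at the origin; R and J share the same y with |RJ| = 49.0 and J in +x, so J = (49.0, 0). RA runs at 132.3° with |RA| = 24.0, so A = (-16.2, 17.8). L is determined by |AL| = 54.3 and |LJ| = 52.2 together: it lies at the intersection of circle(A, 54.3) and circle(J, 52.2). With |AJ| = 67.5, the foot of the radical line on AJ is 35.4 from A and the perpendicular offset is √(54.3² − 35.4²) = 41.2. Taking the right-of-AJ solution: L = (7.20, -31.3).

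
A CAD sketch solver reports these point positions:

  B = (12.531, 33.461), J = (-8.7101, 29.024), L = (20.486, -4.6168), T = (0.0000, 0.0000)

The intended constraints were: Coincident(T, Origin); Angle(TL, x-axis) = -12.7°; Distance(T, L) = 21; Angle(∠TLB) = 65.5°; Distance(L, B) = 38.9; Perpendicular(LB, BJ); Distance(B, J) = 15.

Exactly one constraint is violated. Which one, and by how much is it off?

Distance(B, J) = 15 — off by 6.70.

T = (0.00, 0.00) ✓; TL at -12.70° ✓; |TL| = 21.00 ✓; ∠TLB = 65.50° ✓; |LB| = 38.90 ✓; ∠(LB, BJ) = 90.00° ✓; |BJ| = 21.70 ✗.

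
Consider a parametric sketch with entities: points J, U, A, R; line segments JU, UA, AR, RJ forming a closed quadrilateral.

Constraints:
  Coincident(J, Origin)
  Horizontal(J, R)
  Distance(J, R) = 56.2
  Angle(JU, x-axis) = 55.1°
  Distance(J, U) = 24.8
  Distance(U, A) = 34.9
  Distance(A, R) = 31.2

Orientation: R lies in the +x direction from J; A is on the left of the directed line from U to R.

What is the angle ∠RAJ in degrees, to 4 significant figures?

73.60°

J is at the origin; J and R share the same y with |JR| = 56.2 and R in +x, so R = (56.2, 0). JU runs at 55.1° with |JU| = 24.8, so U = (14.19, 20.34). A is determined by |UA| = 34.9 and |AR| = 31.2 together: it lies at the intersection of circle(U, 34.9) and circle(R, 31.2). With |UR| = 46.68, the foot of the radical line on UR is 25.96 from U and the perpendicular offset is √(34.9² − 25.96²) = 23.33. Taking the left-of-UR solution: A = (47.72, 30.03).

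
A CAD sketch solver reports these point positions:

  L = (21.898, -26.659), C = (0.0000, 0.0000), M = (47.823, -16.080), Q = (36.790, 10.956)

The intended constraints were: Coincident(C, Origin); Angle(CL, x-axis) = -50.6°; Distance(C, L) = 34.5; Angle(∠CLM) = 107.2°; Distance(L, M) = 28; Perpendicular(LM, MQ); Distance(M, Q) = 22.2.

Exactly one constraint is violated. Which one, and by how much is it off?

Distance(M, Q) = 22.2 — off by 7.00.

C = (0.00, 0.00) ✓; CL at -50.60° ✓; |CL| = 34.50 ✓; ∠CLM = 107.2° ✓; |LM| = 28.00 ✓; ∠(LM, MQ) = 90.00° ✓; |MQ| = 29.20 ✗.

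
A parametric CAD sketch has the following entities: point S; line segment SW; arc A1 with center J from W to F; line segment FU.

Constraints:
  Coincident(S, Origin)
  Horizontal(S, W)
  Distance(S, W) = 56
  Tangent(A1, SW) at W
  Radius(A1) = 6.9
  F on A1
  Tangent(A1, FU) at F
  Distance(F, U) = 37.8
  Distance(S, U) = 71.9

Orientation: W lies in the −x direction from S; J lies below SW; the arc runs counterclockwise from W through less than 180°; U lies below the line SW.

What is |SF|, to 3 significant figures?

63.3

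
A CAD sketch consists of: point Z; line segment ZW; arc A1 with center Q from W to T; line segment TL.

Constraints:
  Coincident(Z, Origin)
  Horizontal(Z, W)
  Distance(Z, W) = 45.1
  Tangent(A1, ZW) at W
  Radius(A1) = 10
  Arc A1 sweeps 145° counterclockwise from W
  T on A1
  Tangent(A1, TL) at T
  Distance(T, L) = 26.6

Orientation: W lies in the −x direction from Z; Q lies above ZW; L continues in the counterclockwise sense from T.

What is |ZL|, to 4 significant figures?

69.70

On A1, W sits at bearing -90° from Q; a 145° counterclockwise sweep puts T at bearing 55°, so T = Q + 10.0·(cos 55°, sin 55°) = (-39.36, 18.19). Tangency of A1 to TL means the radius QT is perpendicular to TL, so TL runs along (−sin 55°, cos 55°); with |TL| = 26.6, L = (-61.15, 33.45). Then |ZL| = |L − Z| = 69.70.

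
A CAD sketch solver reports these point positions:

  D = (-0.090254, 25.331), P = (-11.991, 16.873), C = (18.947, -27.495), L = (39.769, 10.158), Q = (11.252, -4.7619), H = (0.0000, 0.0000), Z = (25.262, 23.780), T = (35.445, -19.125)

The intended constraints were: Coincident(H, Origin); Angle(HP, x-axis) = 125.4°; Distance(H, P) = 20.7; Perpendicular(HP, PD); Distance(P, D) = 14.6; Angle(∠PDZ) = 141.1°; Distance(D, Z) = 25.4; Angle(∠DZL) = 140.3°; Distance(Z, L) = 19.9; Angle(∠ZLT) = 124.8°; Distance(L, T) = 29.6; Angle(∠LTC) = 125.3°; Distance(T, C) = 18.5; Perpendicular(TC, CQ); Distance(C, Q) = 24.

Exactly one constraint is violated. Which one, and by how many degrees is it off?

Perpendicular(TC, CQ) — off by 8.20°.

H = (0.00, 0.00) ✓; HP at 125.4° ✓; |HP| = 20.70 ✓; ∠(HP, PD) = 90.00° ✓; |PD| = 14.60 ✓; ∠PDZ = 141.1° ✓; |DZ| = 25.40 ✓; ∠DZL = 140.3° ✓; |ZL| = 19.90 ✓; ∠ZLT = 124.8° ✓; |LT| = 29.60 ✓; ∠LTC = 125.3° ✓; |TC| = 18.50 ✓; ∠(TC, CQ) = 98.20° ✗; |CQ| = 24.00 ✓.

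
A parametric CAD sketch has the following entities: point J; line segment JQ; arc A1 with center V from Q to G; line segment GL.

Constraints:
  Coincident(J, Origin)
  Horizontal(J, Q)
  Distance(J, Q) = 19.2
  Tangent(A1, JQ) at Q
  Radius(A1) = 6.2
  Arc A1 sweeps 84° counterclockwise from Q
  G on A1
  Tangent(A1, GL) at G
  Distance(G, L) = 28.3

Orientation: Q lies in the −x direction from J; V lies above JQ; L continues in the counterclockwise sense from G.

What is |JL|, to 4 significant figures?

35.17

J is at the origin; JQ is horizontal with |JQ| = 19.2 and Q on the −x side, so Q = (-19.20, 0.000). A1 meets JQ tangentially, so VQ is at right angles to JQ, so V = Q + (0, 6.2) = (-19.20, 6.200). On A1, Q sits at bearing -90° from V; an 84° counterclockwise sweep puts G at bearing -6°, so G = V + 6.2·(cos -6°, sin -6°) = (-13.03, 5.552). The tangent condition forces VG to be normal to GL, so GL runs along (−sin -6°, cos -6°); with |GL| = 28.3, L = (-10.08, 33.70). Then |JL| = |L − J| = 35.17.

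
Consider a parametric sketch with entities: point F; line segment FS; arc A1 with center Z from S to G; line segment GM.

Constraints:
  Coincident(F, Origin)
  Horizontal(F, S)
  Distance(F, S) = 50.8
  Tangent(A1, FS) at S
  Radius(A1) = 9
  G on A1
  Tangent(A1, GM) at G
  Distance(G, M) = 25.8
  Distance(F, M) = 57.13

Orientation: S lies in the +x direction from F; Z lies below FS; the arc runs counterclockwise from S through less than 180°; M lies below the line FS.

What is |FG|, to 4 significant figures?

43.03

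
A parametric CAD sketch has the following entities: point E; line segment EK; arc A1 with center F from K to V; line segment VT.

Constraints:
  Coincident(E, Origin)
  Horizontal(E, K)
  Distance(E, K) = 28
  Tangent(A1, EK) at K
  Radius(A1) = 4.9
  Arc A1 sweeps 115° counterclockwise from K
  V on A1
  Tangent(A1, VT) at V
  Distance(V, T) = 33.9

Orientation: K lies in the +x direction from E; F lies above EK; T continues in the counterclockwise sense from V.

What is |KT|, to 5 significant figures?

38.969

E is at the origin; E and K share the same y with |EK| = 28.0 and K on the +x side, so K = (28.000, 0.0000). Since A1 is tangent to EK there, FK ⟂ EK, so F = K + (0, 4.9) = (28.000, 4.9000). On A1, K sits at bearing -90° from F; a 115° counterclockwise sweep puts V at bearing 25°, so V = F + 4.9·(cos 25°, sin 25°) = (32.441, 6.9708). Tangency of A1 to VT means the radius FV is perpendicular to VT, so VT runs along (−sin 25°, cos 25°); with |VT| = 33.9, T = (18.114, 37.695). Then |KT| = |T − K| = 38.969.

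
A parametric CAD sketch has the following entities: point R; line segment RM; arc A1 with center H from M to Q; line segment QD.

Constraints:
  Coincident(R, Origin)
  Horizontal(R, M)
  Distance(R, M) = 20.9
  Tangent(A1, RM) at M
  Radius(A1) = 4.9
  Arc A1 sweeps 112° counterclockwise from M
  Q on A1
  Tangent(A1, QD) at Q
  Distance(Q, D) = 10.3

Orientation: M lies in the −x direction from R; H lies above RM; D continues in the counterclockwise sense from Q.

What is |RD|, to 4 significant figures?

25.96

R is at the origin; RM is horizontal with |RM| = 20.9 and M on the −x side, so M = (-20.90, 0.000). Tangency of A1 to RM means the radius HM is perpendicular to RM, so H = M + (0, 4.9) = (-20.90, 4.900). On A1, M sits at bearing -90° from H; a 112° counterclockwise sweep puts Q at bearing 22°, so Q = H + 4.9·(cos 22°, sin 22°) = (-16.36, 6.736). The tangent condition forces HQ to be normal to QD, so QD runs along (−sin 22°, cos 22°); with |QD| = 10.3, D = (-20.22, 16.29). Then |RD| = |D − R| = 25.96.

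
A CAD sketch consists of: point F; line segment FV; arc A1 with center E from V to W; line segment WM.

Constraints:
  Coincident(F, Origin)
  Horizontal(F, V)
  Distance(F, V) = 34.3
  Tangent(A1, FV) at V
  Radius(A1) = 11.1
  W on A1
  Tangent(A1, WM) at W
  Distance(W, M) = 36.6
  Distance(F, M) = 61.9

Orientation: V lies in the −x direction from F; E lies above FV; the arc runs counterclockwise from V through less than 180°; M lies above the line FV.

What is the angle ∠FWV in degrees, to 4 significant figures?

91.74°

F is at the origin; F and V share the same y with |FV| = 34.3 and V on the −x side, so V = (-34.30, 0.000). Since A1 is tangent to FV there, EV ⟂ FV, so E = V + (0, 11.1) = (-34.30, 11.10). Since EW ⟂ WM (tangency), |EM| = √(11.1² + 36.6²) = 38.25 regardless of where W sits on A1. So M lies on both circle(F, 61.9) and circle(E, 38.25); the above-FV intersection is M = (-37.55, 49.21). W is the foot of the tangent from M: W = (-23.99, 15.21).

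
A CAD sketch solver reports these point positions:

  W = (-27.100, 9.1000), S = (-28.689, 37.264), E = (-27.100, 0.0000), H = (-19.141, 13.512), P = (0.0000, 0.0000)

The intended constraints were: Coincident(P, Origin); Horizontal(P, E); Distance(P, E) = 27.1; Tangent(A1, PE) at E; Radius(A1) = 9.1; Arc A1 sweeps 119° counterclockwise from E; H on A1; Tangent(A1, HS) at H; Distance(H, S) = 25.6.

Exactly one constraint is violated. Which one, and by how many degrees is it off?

Tangent(A1, HS) at H — off by 7.10°.

P = (0.00, 0.00) ✓; P.y = 0.00, E.y = 0.00 ✓; |PE| = 27.10 ✓; ∠(WE, EP) = 90.00° ✓; |WE| = 9.100 ✓; bearing(W→H) − bearing(W→E) = 119.0° ✓; |WH| = 9.100 ✓; ∠(WH, HS) = 97.10° ✗; |HS| = 25.60 ✓.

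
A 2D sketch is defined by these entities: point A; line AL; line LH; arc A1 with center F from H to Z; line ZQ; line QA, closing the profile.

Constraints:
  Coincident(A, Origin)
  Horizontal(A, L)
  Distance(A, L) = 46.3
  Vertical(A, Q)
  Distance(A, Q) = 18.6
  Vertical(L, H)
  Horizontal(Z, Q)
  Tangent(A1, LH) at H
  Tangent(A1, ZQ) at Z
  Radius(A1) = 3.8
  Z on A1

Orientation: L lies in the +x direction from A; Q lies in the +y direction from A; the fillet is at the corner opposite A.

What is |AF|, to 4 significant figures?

45.00

A and Q share the same x with |AQ| = 18.6 and Q on the +y side, so Q = (0.000, 18.60). The virtual corner opposite A is at (46.30, 18.60). Tangency of A1 to LH means the radius FH is perpendicular to LH and the tangent condition forces FZ to be normal to ZQ, with radius 3.8, so the center F sits 3.8 in from both sides at F = (42.50, 14.80). Then |AF| = |F − A| = 45.00.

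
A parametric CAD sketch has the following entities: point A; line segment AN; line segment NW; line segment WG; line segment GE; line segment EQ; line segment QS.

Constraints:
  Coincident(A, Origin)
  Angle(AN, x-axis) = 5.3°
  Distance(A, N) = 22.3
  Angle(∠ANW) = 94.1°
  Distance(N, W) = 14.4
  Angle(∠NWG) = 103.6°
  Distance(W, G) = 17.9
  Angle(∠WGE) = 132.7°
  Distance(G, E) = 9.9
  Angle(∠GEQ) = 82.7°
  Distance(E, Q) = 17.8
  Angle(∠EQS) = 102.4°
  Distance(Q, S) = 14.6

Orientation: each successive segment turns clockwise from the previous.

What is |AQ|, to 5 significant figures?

8.3841

∠WGE = 132.7° gives GE at 155.70° from the x-axis; with |GE| = 9.9, E = (-0.94337, -15.067). ∠GEQ = 82.7° gives EQ at 58.400° from the x-axis; with |EQ| = 17.8, Q = (8.3836, 0.093869). Then |AQ| = |Q − A| = 8.3841.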